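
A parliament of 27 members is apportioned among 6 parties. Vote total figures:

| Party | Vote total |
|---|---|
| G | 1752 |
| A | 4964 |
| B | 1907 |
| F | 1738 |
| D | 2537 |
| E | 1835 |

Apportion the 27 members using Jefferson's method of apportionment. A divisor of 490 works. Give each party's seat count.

With modified divisor 490: modified quotas G 3.576, A 10.131, B 3.892, F 3.547, D 5.178, E 3.745.
Rounding down: G 3, A 10, B 3, F 3, D 5, E 3 (total 27).

G 3; A 10; B 3; F 3; D 5; E 3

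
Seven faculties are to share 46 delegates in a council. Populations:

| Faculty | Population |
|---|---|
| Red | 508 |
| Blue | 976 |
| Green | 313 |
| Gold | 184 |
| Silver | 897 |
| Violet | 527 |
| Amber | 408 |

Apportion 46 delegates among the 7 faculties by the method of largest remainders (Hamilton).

Red 6, Blue 12, Green 4, Gold 2, Silver 11, Violet 6, Amber 5

Standard divisor: 3813 ÷ 46 ≈ 82.891.
Standard quotas: Red 6.129, Blue 11.774, Green 3.776, Gold 2.220, Silver 10.821, Violet 6.358, Amber 4.922.
Lower quotas: Red 6, Blue 11, Green 3, Gold 2, Silver 10, Violet 6, Amber 4 (sum 42, leaving 4 seats).
Remainders in descending order: Amber 0.922, Silver 0.821, Green 0.776, Blue 0.774, Violet 0.358, Gold 0.220, Red 0.129.
The surplus seats go to Amber, Silver, Green, Blue.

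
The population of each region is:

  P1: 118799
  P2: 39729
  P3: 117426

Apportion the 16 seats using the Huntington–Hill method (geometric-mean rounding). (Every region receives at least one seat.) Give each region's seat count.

P1=7; P2=2; P3=7

With divisor 17169: modified quotas P1 6.919, P2 2.314, P3 6.839.
Geometric-mean thresholds: P1 √(6·7)=6.481, P2 √(2·3)=2.449, P3 √(6·7)=6.481.
Each quota rounded against its threshold gives P1 7, P2 2, P3 7 (total 16).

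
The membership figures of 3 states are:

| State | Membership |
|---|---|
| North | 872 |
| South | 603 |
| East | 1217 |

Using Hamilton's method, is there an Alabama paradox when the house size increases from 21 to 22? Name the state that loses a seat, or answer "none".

At 21 seats: North 7, South 5, East 9.
At 22 seats: North 7, South 5, East 10.
No state's allocation decreased.

none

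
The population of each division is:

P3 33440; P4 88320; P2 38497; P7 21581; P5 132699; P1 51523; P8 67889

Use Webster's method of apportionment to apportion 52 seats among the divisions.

P3 4, P4 10, P2 5, P7 3, P5 16, P1 6, P8 8

Standard divisor 433949/52 ≈ 8345.173; standard quotas: P3 4.007, P4 10.583, P2 4.613, P7 2.586, P5 15.901, P1 6.174, P8 8.135.
Rounding to the nearest integer gives 4, 11, 5, 3, 16, 6, 8 = 53 seats, so the divisor must be adjusted.
With modified divisor 8500: modified quotas P3 3.934, P4 10.391, P2 4.529, P7 2.539, P5 15.612, P1 6.062, P8 7.987.
Rounding to the nearest integer: P3 4, P4 10, P2 5, P7 3, P5 16, P1 6, P8 8 (total 52).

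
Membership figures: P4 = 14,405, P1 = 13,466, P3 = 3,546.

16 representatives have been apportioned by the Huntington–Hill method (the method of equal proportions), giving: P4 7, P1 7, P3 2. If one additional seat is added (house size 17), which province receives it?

Priority for the next seat is population ÷ (√(s·(s+1))).
Priorities: P4 1924.949, P1 1799.470, P3 1447.648.
Highest priority: P4.

P4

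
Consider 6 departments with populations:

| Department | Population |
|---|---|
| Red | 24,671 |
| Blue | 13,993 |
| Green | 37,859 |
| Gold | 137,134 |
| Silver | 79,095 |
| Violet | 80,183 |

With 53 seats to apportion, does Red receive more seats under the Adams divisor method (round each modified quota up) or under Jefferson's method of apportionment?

Adams

Adams: Red 4, Blue 2, Green 6, Gold 19, Silver 11, Violet 11.
Jefferson: Red 3, Blue 2, Green 5, Gold 20, Silver 11, Violet 12.
Red gets 4 under Adams and 3 under Jefferson.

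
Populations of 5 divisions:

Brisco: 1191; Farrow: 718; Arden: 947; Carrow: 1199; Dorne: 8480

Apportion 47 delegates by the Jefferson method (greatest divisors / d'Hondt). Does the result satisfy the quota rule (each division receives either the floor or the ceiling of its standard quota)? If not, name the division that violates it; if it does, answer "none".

Standard quotas: Brisco 4.466, Farrow 2.692, Arden 3.551, Carrow 4.496, Dorne 31.796.
Jefferson allocation: Brisco 4, Farrow 2, Arden 3, Carrow 4, Dorne 34.
Dorne has quota 31.796 (lower 31, upper 32) but receives 34 — outside the quota interval.

Dorne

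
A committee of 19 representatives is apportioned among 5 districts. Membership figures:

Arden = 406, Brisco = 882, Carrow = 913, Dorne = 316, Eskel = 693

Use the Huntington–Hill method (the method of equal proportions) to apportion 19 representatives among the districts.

Arden: 2, Brisco: 5, Carrow: 6, Dorne: 2, Eskel: 4

With divisor 166: modified quotas Arden 2.446, Brisco 5.313, Carrow 5.500, Dorne 1.904, Eskel 4.175.
Geometric-mean thresholds: Arden √(2·3)=2.449, Brisco √(5·6)=5.477, Carrow √(5·6)=5.477, Dorne √(1·2)=1.414, Eskel √(4·5)=4.472.
Each quota rounded against its threshold gives Arden 2, Brisco 5, Carrow 6, Dorne 2, Eskel 4 (total 19).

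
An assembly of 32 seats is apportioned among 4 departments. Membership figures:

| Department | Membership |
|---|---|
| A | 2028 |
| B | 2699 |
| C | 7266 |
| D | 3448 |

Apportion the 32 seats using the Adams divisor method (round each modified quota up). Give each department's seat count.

Standard divisor 15441/32 ≈ 482.531; standard quotas: A 4.203, B 5.593, C 15.058, D 7.146.
Rounding up gives 5, 6, 16, 8 = 35 seats, so the divisor must be adjusted.
With modified divisor 510: modified quotas A 3.976, B 5.292, C 14.247, D 6.761.
Rounding up: A 4, B 6, C 15, D 7 (total 32).

A 4, B 6, C 15, D 7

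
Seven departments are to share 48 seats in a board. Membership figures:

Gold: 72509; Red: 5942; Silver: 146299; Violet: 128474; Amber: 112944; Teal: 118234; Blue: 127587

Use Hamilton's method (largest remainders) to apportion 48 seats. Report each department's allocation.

The standard divisor is 711989/48 ≈ 14833.104.
Standard quotas: Gold 4.8883, Red 0.4006, Silver 9.8630, Violet 8.6613, Amber 7.6143, Teal 7.9710, Blue 8.6015.
Lower quotas: Gold 4, Red 0, Silver 9, Violet 8, Amber 7, Teal 7, Blue 8 (sum 43, leaving 5 seats).
Remainders in descending order: Teal 0.9710, Gold 0.8883, Silver 0.8630, Violet 0.6613, Amber 0.6143, Blue 0.6015, Red 0.4006.
The surplus seats go to Teal, Gold, Silver, Violet, Amber.

Gold=5, Red=0, Silver=10, Violet=9, Amber=8, Teal=8, Blue=8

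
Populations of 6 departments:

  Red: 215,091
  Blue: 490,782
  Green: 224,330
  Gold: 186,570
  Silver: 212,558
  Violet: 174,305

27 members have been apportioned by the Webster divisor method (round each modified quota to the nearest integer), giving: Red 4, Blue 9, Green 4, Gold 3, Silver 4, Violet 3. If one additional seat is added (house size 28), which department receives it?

Gold

Priority for the next seat is population ÷ (current seats + 0.5).
Priorities: Red 47798.000, Blue 51661.263, Green 49851.111, Gold 53305.714, Silver 47235.111, Violet 49801.429.
Highest priority: Gold.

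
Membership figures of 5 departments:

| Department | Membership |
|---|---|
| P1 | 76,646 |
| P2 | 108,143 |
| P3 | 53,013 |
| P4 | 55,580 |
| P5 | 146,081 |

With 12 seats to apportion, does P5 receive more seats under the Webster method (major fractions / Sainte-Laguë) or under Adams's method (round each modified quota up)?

Webster: P1 2, P2 3, P3 1, P4 2, P5 4.
Adams: P1 2, P2 3, P3 2, P4 2, P5 3.
P5 gets 4 under Webster and 3 under Adams.

Webster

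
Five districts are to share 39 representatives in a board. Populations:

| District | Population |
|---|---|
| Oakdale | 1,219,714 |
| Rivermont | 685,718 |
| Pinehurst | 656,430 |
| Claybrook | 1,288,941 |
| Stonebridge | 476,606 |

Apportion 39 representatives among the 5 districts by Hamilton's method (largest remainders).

Total 4327409; standard divisor 4327409/39 ≈ 110959.205.
Standard quotas: Oakdale 10.9925, Rivermont 6.1799, Pinehurst 5.9160, Claybrook 11.6164, Stonebridge 4.2953.
Lower quotas: Oakdale 10, Rivermont 6, Pinehurst 5, Claybrook 11, Stonebridge 4 (sum 36, leaving 3 seats).
Remainders in descending order: Oakdale 0.9925, Pinehurst 0.9160, Claybrook 0.6164, Stonebridge 0.2953, Rivermont 0.1799.
The surplus seats go to Oakdale, Pinehurst, Claybrook.

Oakdale: 11, Rivermont: 6, Pinehurst: 6, Claybrook: 12, Stonebridge: 4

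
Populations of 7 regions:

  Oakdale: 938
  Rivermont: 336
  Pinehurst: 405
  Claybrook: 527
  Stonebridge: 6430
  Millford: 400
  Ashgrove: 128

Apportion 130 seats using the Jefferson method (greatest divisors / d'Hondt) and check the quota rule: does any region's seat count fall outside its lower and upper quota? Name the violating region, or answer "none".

Standard quotas: Oakdale 13.306, Rivermont 4.766, Pinehurst 5.745, Claybrook 7.476, Stonebridge 91.216, Millford 5.674, Ashgrove 1.816.
Jefferson allocation: Oakdale 13, Rivermont 4, Pinehurst 5, Claybrook 7, Stonebridge 95, Millford 5, Ashgrove 1.
Stonebridge has quota 91.216 (lower 91, upper 92) but receives 95 — outside the quota interval.

Stonebridge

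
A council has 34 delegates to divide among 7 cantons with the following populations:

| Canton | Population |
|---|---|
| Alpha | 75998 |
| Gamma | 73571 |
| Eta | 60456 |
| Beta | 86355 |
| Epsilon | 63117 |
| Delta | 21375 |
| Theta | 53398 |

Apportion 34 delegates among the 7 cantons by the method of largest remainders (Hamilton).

Total 434270; standard divisor 434270/34 ≈ 12772.647.
Standard quotas: Alpha 5.9501, Gamma 5.7600, Eta 4.7332, Beta 6.7609, Epsilon 4.9416, Delta 1.6735, Theta 4.1807.
Lower quotas: Alpha 5, Gamma 5, Eta 4, Beta 6, Epsilon 4, Delta 1, Theta 4 (sum 29, leaving 5 seats).
Remainders in descending order: Alpha 0.9501, Epsilon 0.9416, Beta 0.7609, Gamma 0.7600, Eta 0.7332, Delta 0.6735, Theta 0.1807.
Largest remainders: Alpha, Epsilon, Beta, Gamma, Eta receive the extra seats.

Alpha: 6, Gamma: 6, Eta: 5, Beta: 7, Epsilon: 5, Delta: 1, Theta: 4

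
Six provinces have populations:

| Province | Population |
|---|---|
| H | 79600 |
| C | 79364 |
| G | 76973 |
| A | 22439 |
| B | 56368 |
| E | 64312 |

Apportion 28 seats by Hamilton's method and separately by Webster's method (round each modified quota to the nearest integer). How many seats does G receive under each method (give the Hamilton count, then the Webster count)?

6 and 5

Hamilton: H 6, C 6, G 6, A 1, B 4, E 5.
Webster: H 6, C 6, G 5, A 2, B 4, E 5.
G gets 6 under Hamilton and 5 under Webster.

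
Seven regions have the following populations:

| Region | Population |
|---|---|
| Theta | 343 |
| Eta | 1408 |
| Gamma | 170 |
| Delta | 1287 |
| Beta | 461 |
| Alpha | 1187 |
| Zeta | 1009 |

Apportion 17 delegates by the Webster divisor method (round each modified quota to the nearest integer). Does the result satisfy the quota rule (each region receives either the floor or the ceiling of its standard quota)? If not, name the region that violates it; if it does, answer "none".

none

Standard quotas: Theta 0.994, Eta 4.081, Gamma 0.493, Delta 3.730, Beta 1.336, Alpha 3.441, Zeta 2.925.
Webster allocation: Theta 1, Eta 4, Gamma 1, Delta 4, Beta 1, Alpha 3, Zeta 3.
Every allocation lies between the lower and upper quota.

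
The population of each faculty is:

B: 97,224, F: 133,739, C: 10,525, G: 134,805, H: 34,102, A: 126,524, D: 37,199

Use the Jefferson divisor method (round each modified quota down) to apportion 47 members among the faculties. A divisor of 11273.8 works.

With modified divisor 11273.8: modified quotas B 8.624, F 11.863, C 0.934, G 11.957, H 3.025, A 11.223, D 3.300.
Rounding down: B 8, F 11, C 0, G 11, H 3, A 11, D 3 (total 47).

B 8, F 11, C 0, G 11, H 3, A 11, D 3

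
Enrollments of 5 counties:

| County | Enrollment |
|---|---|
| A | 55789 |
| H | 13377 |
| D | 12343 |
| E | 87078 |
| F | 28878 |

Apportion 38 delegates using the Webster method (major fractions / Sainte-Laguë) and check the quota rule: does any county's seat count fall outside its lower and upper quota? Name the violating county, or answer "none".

none

Standard quotas: A 10.736, H 2.574, D 2.375, E 16.757, F 5.557.
Webster allocation: A 11, H 3, D 2, E 17, F 5.
Every allocation lies between the lower and upper quota.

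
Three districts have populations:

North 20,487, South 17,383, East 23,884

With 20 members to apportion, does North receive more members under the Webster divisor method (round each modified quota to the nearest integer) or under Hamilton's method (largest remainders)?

Webster: North 6, South 6, East 8.
Hamilton: North 7, South 5, East 8.
North gets 6 under Webster and 7 under Hamilton.

Hamilton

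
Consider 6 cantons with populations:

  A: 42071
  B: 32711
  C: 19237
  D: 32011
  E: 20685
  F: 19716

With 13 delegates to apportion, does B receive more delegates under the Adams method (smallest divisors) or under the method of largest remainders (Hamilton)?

Adams: A 3, B 2, C 2, D 2, E 2, F 2.
Hamilton: A 3, B 3, C 1, D 2, E 2, F 2.
B gets 2 under Adams and 3 under Hamilton.

Hamilton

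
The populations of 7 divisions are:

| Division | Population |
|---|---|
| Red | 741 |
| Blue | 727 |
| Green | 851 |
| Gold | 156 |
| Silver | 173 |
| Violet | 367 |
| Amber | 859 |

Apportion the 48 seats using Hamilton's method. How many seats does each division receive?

Standard divisor: 3874 ÷ 48 ≈ 80.708.
Standard quotas: Red 9.181, Blue 9.008, Green 10.544, Gold 1.933, Silver 2.144, Violet 4.547, Amber 10.643.
Lower quotas: Red 9, Blue 9, Green 10, Gold 1, Silver 2, Violet 4, Amber 10 (sum 45, leaving 3 seats).
Remainders in descending order: Gold 0.933, Amber 0.643, Violet 0.547, Green 0.544, Red 0.181, Silver 0.144, Blue 0.008.
The surplus seats go to Gold, Amber, Violet.

Red=9, Blue=9, Green=10, Gold=2, Silver=2, Violet=5, Amber=11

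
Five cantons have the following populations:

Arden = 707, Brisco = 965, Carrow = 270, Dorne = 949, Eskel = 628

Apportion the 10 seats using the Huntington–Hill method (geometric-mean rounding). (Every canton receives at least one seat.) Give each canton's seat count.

Arden 2; Brisco 3; Carrow 1; Dorne 2; Eskel 2

With divisor 391: modified quotas Arden 1.808, Brisco 2.468, Carrow 0.691, Dorne 2.427, Eskel 1.606.
Geometric-mean thresholds: Arden √(1·2)=1.414, Brisco √(2·3)=2.449, Carrow (min 1), Dorne √(2·3)=2.449, Eskel √(1·2)=1.414.
Each quota rounded against its threshold gives Arden 2, Brisco 3, Carrow 1, Dorne 2, Eskel 2 (total 10).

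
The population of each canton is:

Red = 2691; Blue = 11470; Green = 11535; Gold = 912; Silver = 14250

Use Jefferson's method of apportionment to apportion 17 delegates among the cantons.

Standard divisor 40858/17 ≈ 2403.412; standard quotas: Red 1.120, Blue 4.772, Green 4.799, Gold 0.379, Silver 5.929.
Rounding down gives 1, 4, 4, 0, 5 = 14 seats, so the divisor must be adjusted.
With modified divisor 2200: modified quotas Red 1.223, Blue 5.214, Green 5.243, Gold 0.415, Silver 6.477.
Rounding down: Red 1, Blue 5, Green 5, Gold 0, Silver 6 (total 17).

Red=1, Blue=5, Green=5, Gold=0, Silver=6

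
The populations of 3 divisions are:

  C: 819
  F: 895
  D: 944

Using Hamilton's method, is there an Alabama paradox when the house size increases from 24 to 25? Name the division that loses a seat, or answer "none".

At 24 seats: C 7, F 8, D 9.
At 25 seats: C 8, F 8, D 9.
No division's allocation decreased.

none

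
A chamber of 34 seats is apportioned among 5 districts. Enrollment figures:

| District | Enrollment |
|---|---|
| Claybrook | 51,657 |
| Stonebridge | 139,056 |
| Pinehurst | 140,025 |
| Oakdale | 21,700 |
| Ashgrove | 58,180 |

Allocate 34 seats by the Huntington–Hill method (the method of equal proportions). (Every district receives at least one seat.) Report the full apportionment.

With divisor 12145: modified quotas Claybrook 4.253, Stonebridge 11.450, Pinehurst 11.529, Oakdale 1.787, Ashgrove 4.790.
Geometric-mean thresholds: Claybrook √(4·5)=4.472, Stonebridge √(11·12)=11.489, Pinehurst √(11·12)=11.489, Oakdale √(1·2)=1.414, Ashgrove √(4·5)=4.472.
Each quota rounded against its threshold gives Claybrook 4, Stonebridge 11, Pinehurst 12, Oakdale 2, Ashgrove 5 (total 34).

Claybrook=4, Stonebridge=11, Pinehurst=12, Oakdale=2, Ashgrove=5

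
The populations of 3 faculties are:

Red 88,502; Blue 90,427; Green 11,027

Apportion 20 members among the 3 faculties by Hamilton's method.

Red 9, Blue 10, Green 1

Total 189956; standard divisor 189956/20 ≈ 9497.8.
Standard quotas: Red 9.3182, Blue 9.5208, Green 1.1610.
Lower quotas: Red 9, Blue 9, Green 1 (sum 19, leaving 1 seat).
Remainders in descending order: Blue 0.5208, Red 0.3182, Green 0.1610.
The surplus seat goes to Blue.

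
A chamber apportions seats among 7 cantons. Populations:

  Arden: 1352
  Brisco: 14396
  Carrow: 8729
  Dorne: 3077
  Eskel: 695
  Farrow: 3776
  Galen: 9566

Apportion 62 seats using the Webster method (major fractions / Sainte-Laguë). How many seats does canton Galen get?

14

Standard divisor 41591/62 ≈ 670.823; standard quotas: Arden 2.015, Brisco 21.460, Carrow 13.012, Dorne 4.587, Eskel 1.036, Farrow 5.629, Galen 14.260.
Rounding to the nearest integer gives Arden 2, Brisco 21, Carrow 13, Dorne 5, Eskel 1, Farrow 6, Galen 14 — total 62, matching the house size, so no adjustment is needed.
Galen receives 14.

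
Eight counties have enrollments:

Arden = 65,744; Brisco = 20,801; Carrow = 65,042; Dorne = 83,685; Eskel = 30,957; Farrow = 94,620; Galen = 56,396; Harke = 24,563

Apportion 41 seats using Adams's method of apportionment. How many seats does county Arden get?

6

Standard divisor 441808/41 ≈ 10775.805; standard quotas: Arden 6.101, Brisco 1.930, Carrow 6.036, Dorne 7.766, Eskel 2.873, Farrow 8.781, Galen 5.234, Harke 2.279.
Rounding up gives 7, 2, 7, 8, 3, 9, 6, 3 = 45 seats, so the divisor must be adjusted.
With modified divisor 11900: modified quotas Arden 5.525, Brisco 1.748, Carrow 5.466, Dorne 7.032, Eskel 2.601, Farrow 7.951, Galen 4.739, Harke 2.064.
Rounding up: Arden 6, Brisco 2, Carrow 6, Dorne 8, Eskel 3, Farrow 8, Galen 5, Harke 3 (total 41).
Arden receives 6.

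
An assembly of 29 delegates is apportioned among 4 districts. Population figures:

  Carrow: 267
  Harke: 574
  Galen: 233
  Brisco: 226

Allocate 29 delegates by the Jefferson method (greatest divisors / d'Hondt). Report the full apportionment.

Standard divisor 1300/29 ≈ 44.828; standard quotas: Carrow 5.956, Harke 12.805, Galen 5.198, Brisco 5.042.
Rounding down gives 5, 12, 5, 5 = 27 seats, so the divisor must be adjusted.
With modified divisor 43: modified quotas Carrow 6.209, Harke 13.349, Galen 5.419, Brisco 5.256.
Rounding down: Carrow 6, Harke 13, Galen 5, Brisco 5 (total 29).

Carrow=6; Harke=13; Galen=5; Brisco=5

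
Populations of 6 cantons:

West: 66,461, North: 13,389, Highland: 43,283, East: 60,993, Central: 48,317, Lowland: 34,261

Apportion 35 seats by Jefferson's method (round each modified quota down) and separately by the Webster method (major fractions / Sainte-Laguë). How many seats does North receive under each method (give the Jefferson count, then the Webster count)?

Jefferson: West 9, North 1, Highland 6, East 8, Central 7, Lowland 4.
Webster: West 9, North 2, Highland 6, East 8, Central 6, Lowland 4.
North gets 1 under Jefferson and 2 under Webster.

1 and 2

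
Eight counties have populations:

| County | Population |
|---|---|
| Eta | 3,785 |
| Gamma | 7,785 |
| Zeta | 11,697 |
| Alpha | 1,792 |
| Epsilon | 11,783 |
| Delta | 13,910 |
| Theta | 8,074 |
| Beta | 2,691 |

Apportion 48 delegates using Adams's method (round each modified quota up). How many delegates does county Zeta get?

9

Standard divisor 61517/48 ≈ 1281.604; standard quotas: Eta 2.953, Gamma 6.074, Zeta 9.127, Alpha 1.398, Epsilon 9.194, Delta 10.854, Theta 6.300, Beta 2.100.
Rounding up gives 3, 7, 10, 2, 10, 11, 7, 3 = 53 seats, so the divisor must be adjusted.
With modified divisor 1370: modified quotas Eta 2.763, Gamma 5.682, Zeta 8.538, Alpha 1.308, Epsilon 8.601, Delta 10.153, Theta 5.893, Beta 1.964.
Rounding up: Eta 3, Gamma 6, Zeta 9, Alpha 2, Epsilon 9, Delta 11, Theta 6, Beta 2 (total 48).
Zeta receives 9.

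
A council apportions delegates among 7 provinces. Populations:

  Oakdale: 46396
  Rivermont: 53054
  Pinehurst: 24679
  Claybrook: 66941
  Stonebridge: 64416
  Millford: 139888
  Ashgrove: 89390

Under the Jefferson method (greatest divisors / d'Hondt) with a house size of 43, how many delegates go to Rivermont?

Standard divisor 484764/43 ≈ 11273.581; standard quotas: Oakdale 4.115, Rivermont 4.706, Pinehurst 2.189, Claybrook 5.938, Stonebridge 5.714, Millford 12.408, Ashgrove 7.929.
Rounding down gives 4, 4, 2, 5, 5, 12, 7 = 39 seats, so the divisor must be adjusted.
With modified divisor 10700: modified quotas Oakdale 4.336, Rivermont 4.958, Pinehurst 2.306, Claybrook 6.256, Stonebridge 6.020, Millford 13.074, Ashgrove 8.354.
Rounding down: Oakdale 4, Rivermont 4, Pinehurst 2, Claybrook 6, Stonebridge 6, Millford 13, Ashgrove 8 (total 43).
Rivermont receives 4.

4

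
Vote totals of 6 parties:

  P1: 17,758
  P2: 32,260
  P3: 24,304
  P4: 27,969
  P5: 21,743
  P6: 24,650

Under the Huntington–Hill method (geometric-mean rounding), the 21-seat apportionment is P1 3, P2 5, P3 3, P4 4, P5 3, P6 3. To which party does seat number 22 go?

Priority for the next seat is population ÷ (√(s·(s+1))).
Priorities: P1 5126.293, P2 5889.843, P3 7015.960, P4 6254.059, P5 6276.663, P6 7115.842.
Highest priority: P6.

P6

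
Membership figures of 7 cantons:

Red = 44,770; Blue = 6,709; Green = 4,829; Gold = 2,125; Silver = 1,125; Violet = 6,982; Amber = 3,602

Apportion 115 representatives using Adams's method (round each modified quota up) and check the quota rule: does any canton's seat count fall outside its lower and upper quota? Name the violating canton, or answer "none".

Standard quotas: Red 73.402, Blue 11.000, Green 7.917, Gold 3.484, Silver 1.844, Violet 11.447, Amber 5.906.
Adams allocation: Red 72, Blue 11, Green 8, Gold 4, Silver 2, Violet 12, Amber 6.
Red has quota 73.402 (lower 73, upper 74) but receives 72 — outside the quota interval.

Red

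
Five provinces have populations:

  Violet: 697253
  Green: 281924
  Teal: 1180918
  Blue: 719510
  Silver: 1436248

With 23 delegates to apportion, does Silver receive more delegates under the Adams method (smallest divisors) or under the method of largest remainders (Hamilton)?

Hamilton

Adams: Violet 4, Green 2, Teal 6, Blue 4, Silver 7.
Hamilton: Violet 4, Green 1, Teal 6, Blue 4, Silver 8.
Silver gets 7 under Adams and 8 under Hamilton.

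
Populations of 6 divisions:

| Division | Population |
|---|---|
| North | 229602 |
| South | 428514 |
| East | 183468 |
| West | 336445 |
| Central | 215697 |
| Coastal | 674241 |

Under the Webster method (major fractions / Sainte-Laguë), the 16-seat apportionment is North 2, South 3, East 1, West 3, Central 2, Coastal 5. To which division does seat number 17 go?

Priority for the next seat is population ÷ (current seats + 0.5).
Priorities: North 91840.800, South 122432.571, East 122312.000, West 96127.143, Central 86278.800, Coastal 122589.273.
Highest priority: Coastal.

Coastal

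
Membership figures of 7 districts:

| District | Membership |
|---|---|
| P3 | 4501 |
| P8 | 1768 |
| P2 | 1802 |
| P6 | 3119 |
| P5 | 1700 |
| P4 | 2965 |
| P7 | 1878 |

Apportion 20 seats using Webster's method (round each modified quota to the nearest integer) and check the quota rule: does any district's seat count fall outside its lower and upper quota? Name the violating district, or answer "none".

none

Standard quotas: P3 5.076, P8 1.994, P2 2.032, P6 3.518, P5 1.917, P4 3.344, P7 2.118.
Webster allocation: P3 5, P8 2, P2 2, P6 4, P5 2, P4 3, P7 2.
Every allocation lies between the lower and upper quota.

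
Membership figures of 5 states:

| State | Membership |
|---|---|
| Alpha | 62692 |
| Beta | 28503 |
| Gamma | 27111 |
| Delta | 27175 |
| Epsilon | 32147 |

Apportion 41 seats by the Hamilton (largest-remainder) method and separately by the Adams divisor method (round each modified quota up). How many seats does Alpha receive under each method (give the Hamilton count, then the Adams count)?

Hamilton: Alpha 15, Beta 7, Gamma 6, Delta 6, Epsilon 7.
Adams: Alpha 14, Beta 7, Gamma 6, Delta 6, Epsilon 8.
Alpha gets 15 under Hamilton and 14 under Adams.

15 and 14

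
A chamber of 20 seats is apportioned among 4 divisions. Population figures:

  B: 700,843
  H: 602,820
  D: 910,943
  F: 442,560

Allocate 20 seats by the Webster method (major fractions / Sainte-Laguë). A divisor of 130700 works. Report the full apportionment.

With modified divisor 130700: modified quotas B 5.362, H 4.612, D 6.970, F 3.386.
Rounding to the nearest integer: B 5, H 5, D 7, F 3 (total 20).

B 5; H 5; D 7; F 3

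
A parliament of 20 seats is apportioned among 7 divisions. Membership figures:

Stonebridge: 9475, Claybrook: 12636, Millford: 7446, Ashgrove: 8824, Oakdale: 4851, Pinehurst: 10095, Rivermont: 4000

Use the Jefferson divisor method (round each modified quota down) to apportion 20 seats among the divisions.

Standard divisor 57327/20 ≈ 2866.35; standard quotas: Stonebridge 3.306, Claybrook 4.408, Millford 2.598, Ashgrove 3.078, Oakdale 1.692, Pinehurst 3.522, Rivermont 1.396.
Rounding down gives 3, 4, 2, 3, 1, 3, 1 = 17 seats, so the divisor must be adjusted.
With modified divisor 2450: modified quotas Stonebridge 3.867, Claybrook 5.158, Millford 3.039, Ashgrove 3.602, Oakdale 1.980, Pinehurst 4.120, Rivermont 1.633.
Rounding down: Stonebridge 3, Claybrook 5, Millford 3, Ashgrove 3, Oakdale 1, Pinehurst 4, Rivermont 1 (total 20).

Stonebridge 3, Claybrook 5, Millford 3, Ashgrove 3, Oakdale 1, Pinehurst 4, Rivermont 1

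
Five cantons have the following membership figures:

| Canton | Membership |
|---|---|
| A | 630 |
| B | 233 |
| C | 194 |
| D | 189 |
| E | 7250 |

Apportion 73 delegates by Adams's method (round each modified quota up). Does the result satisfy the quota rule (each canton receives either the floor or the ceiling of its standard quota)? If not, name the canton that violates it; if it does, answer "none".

E

Standard quotas: A 5.413, B 2.002, C 1.667, D 1.624, E 62.294.
Adams allocation: A 6, B 2, C 2, D 2, E 61.
E has quota 62.294 (lower 62, upper 63) but receives 61 — outside the quota interval.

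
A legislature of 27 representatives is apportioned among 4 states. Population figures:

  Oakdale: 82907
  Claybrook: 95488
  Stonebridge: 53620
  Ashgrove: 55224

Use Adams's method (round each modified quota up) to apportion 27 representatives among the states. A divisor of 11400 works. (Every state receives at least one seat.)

With modified divisor 11400: modified quotas Oakdale 7.273, Claybrook 8.376, Stonebridge 4.704, Ashgrove 4.844.
Rounding up: Oakdale 8, Claybrook 9, Stonebridge 5, Ashgrove 5 (total 27).

Oakdale: 8; Claybrook: 9; Stonebridge: 5; Ashgrove: 5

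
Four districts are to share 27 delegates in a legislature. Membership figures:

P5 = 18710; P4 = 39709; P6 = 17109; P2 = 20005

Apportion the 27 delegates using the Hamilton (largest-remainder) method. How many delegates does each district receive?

P5 5, P4 11, P6 5, P2 6

The standard divisor is 95533/27 ≈ 3538.259.
Standard quotas: P5 5.2879, P4 11.2228, P6 4.8354, P2 5.6539.
Lower quotas: P5 5, P4 11, P6 4, P2 5 (sum 25, leaving 2 seats).
Remainders in descending order: P6 0.8354, P2 0.6539, P5 0.2879, P4 0.2228.
The surplus seats go to P6, P2.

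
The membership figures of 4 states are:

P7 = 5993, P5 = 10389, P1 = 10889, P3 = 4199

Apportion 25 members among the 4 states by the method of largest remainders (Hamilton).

P7 5, P5 8, P1 9, P3 3

Total 31470; standard divisor 31470/25 ≈ 1258.8.
Standard quotas: P7 4.7609, P5 8.2531, P1 8.6503, P3 3.3357.
Lower quotas: P7 4, P5 8, P1 8, P3 3 (sum 23, leaving 2 seats).
Remainders in descending order: P7 0.7609, P1 0.6503, P3 0.3357, P5 0.2531.
Largest remainders: P7, P1 receive the extra seats.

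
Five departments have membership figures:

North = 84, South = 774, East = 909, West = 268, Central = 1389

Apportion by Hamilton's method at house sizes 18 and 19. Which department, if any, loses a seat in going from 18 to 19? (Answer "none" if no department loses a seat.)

North

At 18 seats: North 1, South 4, East 5, West 1, Central 7.
At 19 seats: North 0, South 4, East 5, West 2, Central 8.
North drops from 1 to 0.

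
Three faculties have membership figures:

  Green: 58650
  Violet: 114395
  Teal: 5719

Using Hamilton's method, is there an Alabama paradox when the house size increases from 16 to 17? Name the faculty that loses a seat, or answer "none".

At 16 seats: Green 5, Violet 10, Teal 1.
At 17 seats: Green 6, Violet 11, Teal 0.
Teal drops from 1 to 0.

Teal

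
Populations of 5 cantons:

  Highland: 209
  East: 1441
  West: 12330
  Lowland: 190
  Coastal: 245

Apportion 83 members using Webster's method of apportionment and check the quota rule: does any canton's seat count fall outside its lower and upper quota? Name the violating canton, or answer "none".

West

Standard quotas: Highland 1.203, East 8.297, West 70.995, Lowland 1.094, Coastal 1.411.
Webster allocation: Highland 1, East 8, West 72, Lowland 1, Coastal 1.
West has quota 70.995 (lower 70, upper 71) but receives 72 — outside the quota interval.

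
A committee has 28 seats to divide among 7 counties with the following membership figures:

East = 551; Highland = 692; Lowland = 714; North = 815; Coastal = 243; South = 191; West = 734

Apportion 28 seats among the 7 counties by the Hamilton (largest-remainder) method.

East=4; Highland=5; Lowland=5; North=6; Coastal=2; South=1; West=5

Total 3940; standard divisor 3940/28 ≈ 140.714.
Standard quotas: East 3.916, Highland 4.918, Lowland 5.074, North 5.792, Coastal 1.727, South 1.357, West 5.216.
Lower quotas: East 3, Highland 4, Lowland 5, North 5, Coastal 1, South 1, West 5 (sum 24, leaving 4 seats).
Remainders in descending order: Highland 0.918, East 0.916, North 0.792, Coastal 0.727, South 0.357, West 0.216, Lowland 0.074.
The surplus seats go to Highland, East, North, Coastal.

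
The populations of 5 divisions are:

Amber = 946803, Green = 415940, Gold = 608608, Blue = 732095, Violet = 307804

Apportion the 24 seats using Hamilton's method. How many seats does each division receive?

Amber 8, Green 3, Gold 5, Blue 6, Violet 2

Total 3011250; standard divisor 3011250/24 ≈ 125468.75.
Standard quotas: Amber 7.5461, Green 3.3151, Gold 4.8507, Blue 5.8349, Violet 2.4532.
Lower quotas: Amber 7, Green 3, Gold 4, Blue 5, Violet 2 (sum 21, leaving 3 seats).
Remainders in descending order: Gold 0.8507, Blue 0.8349, Amber 0.5461, Violet 0.4532, Green 0.3151.
Largest remainders: Gold, Blue, Amber receive the extra seats.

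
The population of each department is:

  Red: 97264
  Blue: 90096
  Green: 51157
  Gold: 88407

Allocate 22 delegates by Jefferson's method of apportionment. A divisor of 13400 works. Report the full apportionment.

With modified divisor 13400: modified quotas Red 7.259, Blue 6.724, Green 3.818, Gold 6.598.
Rounding down: Red 7, Blue 6, Green 3, Gold 6 (total 22).

Red 7; Blue 6; Green 3; Gold 6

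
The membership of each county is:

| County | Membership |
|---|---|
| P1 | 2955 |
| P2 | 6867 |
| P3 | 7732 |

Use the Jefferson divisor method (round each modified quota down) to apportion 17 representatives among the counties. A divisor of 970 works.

With modified divisor 970: modified quotas P1 3.046, P2 7.079, P3 7.971.
Rounding down: P1 3, P2 7, P3 7 (total 17).

P1=3, P2=7, P3=7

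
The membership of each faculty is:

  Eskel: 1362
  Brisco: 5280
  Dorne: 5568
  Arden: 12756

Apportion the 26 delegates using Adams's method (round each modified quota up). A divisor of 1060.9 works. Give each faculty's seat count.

Eskel=2; Brisco=5; Dorne=6; Arden=13

With modified divisor 1060.9: modified quotas Eskel 1.284, Brisco 4.977, Dorne 5.248, Arden 12.024.
Rounding up: Eskel 2, Brisco 5, Dorne 6, Arden 13 (total 26).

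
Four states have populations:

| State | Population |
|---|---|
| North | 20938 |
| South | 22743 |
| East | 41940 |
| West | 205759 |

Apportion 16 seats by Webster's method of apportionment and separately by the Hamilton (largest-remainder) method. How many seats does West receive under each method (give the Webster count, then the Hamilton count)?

12 and 11

Webster: North 1, South 1, East 2, West 12.
Hamilton: North 1, South 1, East 3, West 11.
West gets 12 under Webster and 11 under Hamilton.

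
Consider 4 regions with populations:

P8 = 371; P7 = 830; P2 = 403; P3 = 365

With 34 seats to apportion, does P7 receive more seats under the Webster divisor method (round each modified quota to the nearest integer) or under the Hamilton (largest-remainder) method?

Webster: P8 6, P7 15, P2 7, P3 6.
Hamilton: P8 7, P7 14, P2 7, P3 6.
P7 gets 15 under Webster and 14 under Hamilton.

Webster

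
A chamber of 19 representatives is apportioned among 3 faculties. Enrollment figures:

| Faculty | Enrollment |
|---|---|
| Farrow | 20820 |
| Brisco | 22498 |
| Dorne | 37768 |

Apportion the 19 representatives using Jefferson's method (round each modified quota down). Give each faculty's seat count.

Standard divisor 81086/19 ≈ 4267.684; standard quotas: Farrow 4.879, Brisco 5.272, Dorne 8.850.
Rounding down gives 4, 5, 8 = 17 seats, so the divisor must be adjusted.
With modified divisor 4000: modified quotas Farrow 5.205, Brisco 5.625, Dorne 9.442.
Rounding down: Farrow 5, Brisco 5, Dorne 9 (total 19).

Farrow=5, Brisco=5, Dorne=9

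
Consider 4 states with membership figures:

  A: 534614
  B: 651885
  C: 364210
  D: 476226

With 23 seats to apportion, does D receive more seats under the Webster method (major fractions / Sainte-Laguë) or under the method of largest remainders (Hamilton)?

Hamilton

Webster: A 6, B 8, C 4, D 5.
Hamilton: A 6, B 7, C 4, D 6.
D gets 5 under Webster and 6 under Hamilton.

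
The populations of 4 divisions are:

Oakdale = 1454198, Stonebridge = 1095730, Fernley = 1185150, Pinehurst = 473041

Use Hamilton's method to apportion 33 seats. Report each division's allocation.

Oakdale=11, Stonebridge=9, Fernley=9, Pinehurst=4

Standard divisor: 4208119 ÷ 33 ≈ 127518.758.
Standard quotas: Oakdale 11.4038, Stonebridge 8.5927, Fernley 9.2939, Pinehurst 3.7096.
Lower quotas: Oakdale 11, Stonebridge 8, Fernley 9, Pinehurst 3 (sum 31, leaving 2 seats).
Remainders in descending order: Pinehurst 0.7096, Stonebridge 0.5927, Oakdale 0.4038, Fernley 0.2939.
The surplus seats go to Pinehurst, Stonebridge.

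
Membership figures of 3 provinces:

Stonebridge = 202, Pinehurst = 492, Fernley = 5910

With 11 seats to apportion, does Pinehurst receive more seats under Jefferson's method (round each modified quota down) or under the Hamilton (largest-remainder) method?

Jefferson: Stonebridge 0, Pinehurst 0, Fernley 11.
Hamilton: Stonebridge 0, Pinehurst 1, Fernley 10.
Pinehurst gets 0 under Jefferson and 1 under Hamilton.

Hamilton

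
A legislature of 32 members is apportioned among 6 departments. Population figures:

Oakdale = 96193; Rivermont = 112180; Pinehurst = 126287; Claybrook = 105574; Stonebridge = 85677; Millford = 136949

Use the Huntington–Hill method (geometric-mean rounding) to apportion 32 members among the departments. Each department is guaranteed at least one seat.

Oakdale=5, Rivermont=5, Pinehurst=6, Claybrook=5, Stonebridge=4, Millford=7

With divisor 20806: modified quotas Oakdale 4.623, Rivermont 5.392, Pinehurst 6.070, Claybrook 5.074, Stonebridge 4.118, Millford 6.582.
Geometric-mean thresholds: Oakdale √(4·5)=4.472, Rivermont √(5·6)=5.477, Pinehurst √(6·7)=6.481, Claybrook √(5·6)=5.477, Stonebridge √(4·5)=4.472, Millford √(6·7)=6.481.
Each quota rounded against its threshold gives Oakdale 5, Rivermont 5, Pinehurst 6, Claybrook 5, Stonebridge 4, Millford 7 (total 32).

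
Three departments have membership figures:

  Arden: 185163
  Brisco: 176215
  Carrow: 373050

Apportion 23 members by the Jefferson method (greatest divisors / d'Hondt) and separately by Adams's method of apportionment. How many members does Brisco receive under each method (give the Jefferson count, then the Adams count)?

5 and 6

Jefferson: Arden 6, Brisco 5, Carrow 12.
Adams: Arden 6, Brisco 6, Carrow 11.
Brisco gets 5 under Jefferson and 6 under Adams.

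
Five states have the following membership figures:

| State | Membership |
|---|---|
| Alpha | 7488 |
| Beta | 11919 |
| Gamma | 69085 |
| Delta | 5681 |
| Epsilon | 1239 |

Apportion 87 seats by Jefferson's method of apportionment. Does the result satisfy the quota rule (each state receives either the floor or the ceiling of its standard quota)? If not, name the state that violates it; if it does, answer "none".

Standard quotas: Alpha 6.828, Beta 10.868, Gamma 62.994, Delta 5.180, Epsilon 1.130.
Jefferson allocation: Alpha 6, Beta 11, Gamma 64, Delta 5, Epsilon 1.
Gamma has quota 62.994 (lower 62, upper 63) but receives 64 — outside the quota interval.

Gamma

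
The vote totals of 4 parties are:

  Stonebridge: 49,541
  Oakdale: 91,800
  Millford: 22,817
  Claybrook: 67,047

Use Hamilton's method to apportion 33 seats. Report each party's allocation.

Stonebridge 7; Oakdale 13; Millford 3; Claybrook 10

Total 231205; standard divisor 231205/33 ≈ 7006.212.
Standard quotas: Stonebridge 7.0710, Oakdale 13.1027, Millford 3.2567, Claybrook 9.5697.
Lower quotas: Stonebridge 7, Oakdale 13, Millford 3, Claybrook 9 (sum 32, leaving 1 seat).
Remainders in descending order: Claybrook 0.5697, Millford 0.2567, Oakdale 0.1027, Stonebridge 0.0710.
The surplus seat goes to Claybrook.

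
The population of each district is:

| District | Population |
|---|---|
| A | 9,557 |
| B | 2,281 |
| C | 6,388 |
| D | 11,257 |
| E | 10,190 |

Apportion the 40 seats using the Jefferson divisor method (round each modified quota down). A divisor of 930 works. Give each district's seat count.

With modified divisor 930: modified quotas A 10.276, B 2.453, C 6.869, D 12.104, E 10.957.
Rounding down: A 10, B 2, C 6, D 12, E 10 (total 40).

A=10; B=2; C=6; D=12; E=10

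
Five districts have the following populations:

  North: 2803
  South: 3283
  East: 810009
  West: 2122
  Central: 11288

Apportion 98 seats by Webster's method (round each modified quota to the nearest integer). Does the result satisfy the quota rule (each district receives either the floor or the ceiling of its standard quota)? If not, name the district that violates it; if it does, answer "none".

East

Standard quotas: North 0.331, South 0.388, East 95.697, West 0.251, Central 1.334.
Webster allocation: North 0, South 0, East 97, West 0, Central 1.
East has quota 95.697 (lower 95, upper 96) but receives 97 — outside the quota interval.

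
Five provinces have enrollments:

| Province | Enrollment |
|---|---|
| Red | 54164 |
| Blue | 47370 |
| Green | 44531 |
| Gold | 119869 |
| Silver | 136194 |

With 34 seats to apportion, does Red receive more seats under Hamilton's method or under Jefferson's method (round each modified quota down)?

Hamilton: Red 5, Blue 4, Green 4, Gold 10, Silver 11.
Jefferson: Red 4, Blue 4, Green 4, Gold 10, Silver 12.
Red gets 5 under Hamilton and 4 under Jefferson.

Hamilton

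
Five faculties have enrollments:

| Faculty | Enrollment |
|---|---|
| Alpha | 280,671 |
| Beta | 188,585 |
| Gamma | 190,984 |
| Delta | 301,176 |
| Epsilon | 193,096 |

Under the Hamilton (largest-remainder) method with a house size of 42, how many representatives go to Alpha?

10

Standard divisor: 1154512 ÷ 42 ≈ 27488.381.
Standard quotas: Alpha 10.2105, Beta 6.8605, Gamma 6.9478, Delta 10.9565, Epsilon 7.0246.
Lower quotas: Alpha 10, Beta 6, Gamma 6, Delta 10, Epsilon 7 (sum 39, leaving 3 seats).
Remainders in descending order: Delta 0.9565, Gamma 0.9478, Beta 0.8605, Alpha 0.2105, Epsilon 0.0246.
Largest remainders: Delta, Gamma, Beta receive the extra seats.
Alpha receives 10.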